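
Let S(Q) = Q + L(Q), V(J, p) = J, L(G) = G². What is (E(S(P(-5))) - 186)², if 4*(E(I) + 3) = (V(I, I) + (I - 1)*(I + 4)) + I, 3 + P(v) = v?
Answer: 440896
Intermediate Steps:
P(v) = -3 + v
S(Q) = Q + Q²
E(I) = -3 + I/2 + (-1 + I)*(4 + I)/4 (E(I) = -3 + ((I + (I - 1)*(I + 4)) + I)/4 = -3 + ((I + (-1 + I)*(4 + I)) + I)/4 = -3 + (2*I + (-1 + I)*(4 + I))/4 = -3 + (I/2 + (-1 + I)*(4 + I)/4) = -3 + I/2 + (-1 + I)*(4 + I)/4)
(E(S(P(-5))) - 186)² = ((-4 + ((-3 - 5)*(1 + (-3 - 5)))²/4 + 5*((-3 - 5)*(1 + (-3 - 5)))/4) - 186)² = ((-4 + (-8*(1 - 8))²/4 + 5*(-8*(1 - 8))/4) - 186)² = ((-4 + (-8*(-7))²/4 + 5*(-8*(-7))/4) - 186)² = ((-4 + (¼)*56² + (5/4)*56) - 186)² = ((-4 + (¼)*3136 + 70) - 186)² = ((-4 + 784 + 70) - 186)² = (850 - 186)² = 664² = 440896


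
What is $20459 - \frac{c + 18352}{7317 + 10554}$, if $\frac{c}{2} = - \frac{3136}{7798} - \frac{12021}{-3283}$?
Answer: $\frac{29067634578919}{1420846287} \approx 20458.0$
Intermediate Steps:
$c = \frac{11920610}{1828631}$ ($c = 2 \left(- \frac{3136}{7798} - \frac{12021}{-3283}\right) = 2 \left(\left(-3136\right) \frac{1}{7798} - - \frac{12021}{3283}\right) = 2 \left(- \frac{224}{557} + \frac{12021}{3283}\right) = 2 \cdot \frac{5960305}{1828631} = \frac{11920610}{1828631} \approx 6.5189$)
$20459 - \frac{c + 18352}{7317 + 10554} = 20459 - \frac{\frac{11920610}{1828631} + 18352}{7317 + 10554} = 20459 - \frac{33570956722}{1828631 \cdot 17871} = 20459 - \frac{33570956722}{1828631} \cdot \frac{1}{17871} = 20459 - \frac{1459606814}{1420846287} = \frac{29067634578919}{1420846287}$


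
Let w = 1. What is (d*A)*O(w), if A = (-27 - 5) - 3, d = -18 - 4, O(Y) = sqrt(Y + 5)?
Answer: 770*sqrt(6) ≈ 1886.1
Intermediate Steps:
O(Y) = sqrt(5 + Y)
d = -22
A = -35 (A = -32 - 3 = -35)
(d*A)*O(w) = (-22*(-35))*sqrt(5 + 1) = 770*sqrt(6)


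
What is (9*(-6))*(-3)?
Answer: 162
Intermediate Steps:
(9*(-6))*(-3) = -54*(-3) = 162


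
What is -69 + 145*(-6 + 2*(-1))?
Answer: -1229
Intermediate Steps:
-69 + 145*(-6 + 2*(-1)) = -69 + 145*(-6 - 2) = -69 + 145*(-8) = -69 - 1160 = -1229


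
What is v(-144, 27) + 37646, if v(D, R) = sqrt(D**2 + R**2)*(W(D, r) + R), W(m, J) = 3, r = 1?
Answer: 37646 + 270*sqrt(265) ≈ 42041.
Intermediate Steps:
v(D, R) = sqrt(D**2 + R**2)*(3 + R)
v(-144, 27) + 37646 = sqrt((-144)**2 + 27**2)*(3 + 27) + 37646 = sqrt(20736 + 729)*30 + 37646 = sqrt(21465)*30 + 37646 = (9*sqrt(265))*30 + 37646 = 270*sqrt(265) + 37646 = 37646 + 270*sqrt(265)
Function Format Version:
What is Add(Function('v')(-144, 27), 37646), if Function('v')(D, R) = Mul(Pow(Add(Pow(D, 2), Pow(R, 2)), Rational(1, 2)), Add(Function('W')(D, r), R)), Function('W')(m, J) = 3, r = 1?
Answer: Add(37646, Mul(270, Pow(265, Rational(1, 2)))) ≈ 42041.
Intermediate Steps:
Function('v')(D, R) = Mul(Pow(Add(Pow(D, 2), Pow(R, 2)), Rational(1, 2)), Add(3, R))
Add(Function('v')(-144, 27), 37646) = Add(Mul(Pow(Add(Pow(-144, 2), Pow(27, 2)), Rational(1, 2)), Add(3, 27)), 37646) = Add(Mul(Pow(Add(20736, 729), Rational(1, 2)), 30), 37646) = Add(Mul(Pow(21465, Rational(1, 2)), 30), 37646) = Add(Mul(Mul(9, Pow(265, Rational(1, 2))), 30), 37646) = Add(Mul(270, Pow(265, Rational(1, 2))), 37646) = Add(37646, Mul(270, Pow(265, Rational(1, 2))))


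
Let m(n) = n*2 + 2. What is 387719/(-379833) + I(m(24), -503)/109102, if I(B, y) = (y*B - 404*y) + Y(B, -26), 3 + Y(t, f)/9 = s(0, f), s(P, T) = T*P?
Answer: 25322649817/41440539966 ≈ 0.61106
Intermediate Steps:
s(P, T) = P*T
Y(t, f) = -27 (Y(t, f) = -27 + 9*(0*f) = -27 + 9*0 = -27 + 0 = -27)
m(n) = 2 + 2*n (m(n) = 2*n + 2 = 2 + 2*n)
I(B, y) = -27 - 404*y + B*y (I(B, y) = (y*B - 404*y) - 27 = (B*y - 404*y) - 27 = (-404*y + B*y) - 27 = -27 - 404*y + B*y)
387719/(-379833) + I(m(24), -503)/109102 = 387719/(-379833) + (-27 - 404*(-503) + (2 + 2*24)*(-503))/109102 = 387719*(-1/379833) + (-27 + 203212 + (2 + 48)*(-503))*(1/109102) = -387719/379833 + (-27 + 203212 + 50*(-503))*(1/109102) = -387719/379833 + (-27 + 203212 - 25150)*(1/109102) = -387719/379833 + 178035*(1/109102) = -387719/379833 + 178035/109102 = 25322649817/41440539966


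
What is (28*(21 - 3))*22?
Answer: 11088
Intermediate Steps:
(28*(21 - 3))*22 = (28*18)*22 = 504*22 = 11088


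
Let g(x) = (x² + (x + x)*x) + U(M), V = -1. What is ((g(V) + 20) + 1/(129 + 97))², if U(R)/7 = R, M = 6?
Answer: 215825481/51076 ≈ 4225.6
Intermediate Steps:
U(R) = 7*R
g(x) = 42 + 3*x² (g(x) = (x² + (x + x)*x) + 7*6 = (x² + (2*x)*x) + 42 = (x² + 2*x²) + 42 = 3*x² + 42 = 42 + 3*x²)
((g(V) + 20) + 1/(129 + 97))² = (((42 + 3*(-1)²) + 20) + 1/(129 + 97))² = (((42 + 3*1) + 20) + 1/226)² = (((42 + 3) + 20) + 1/226)² = ((45 + 20) + 1/226)² = (65 + 1/226)² = (14691/226)² = 215825481/51076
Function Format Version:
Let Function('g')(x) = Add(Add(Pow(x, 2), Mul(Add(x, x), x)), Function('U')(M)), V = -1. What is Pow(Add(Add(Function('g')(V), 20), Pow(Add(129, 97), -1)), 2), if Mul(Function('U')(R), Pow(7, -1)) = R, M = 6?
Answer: Rational(215825481, 51076) ≈ 4225.6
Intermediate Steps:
Function('U')(R) = Mul(7, R)
Function('g')(x) = Add(42, Mul(3, Pow(x, 2))) (Function('g')(x) = Add(Add(Pow(x, 2), Mul(Add(x, x), x)), Mul(7, 6)) = Add(Add(Pow(x, 2), Mul(Mul(2, x), x)), 42) = Add(Add(Pow(x, 2), Mul(2, Pow(x, 2))), 42) = Add(Mul(3, Pow(x, 2)), 42) = Add(42, Mul(3, Pow(x, 2))))
Pow(Add(Add(Function('g')(V), 20), Pow(Add(129, 97), -1)), 2) = Pow(Add(Add(Add(42, Mul(3, Pow(-1, 2))), 20), Pow(Add(129, 97), -1)), 2) = Pow(Add(Add(Add(42, Mul(3, 1)), 20), Pow(226, -1)), 2) = Pow(Add(Add(Add(42, 3), 20), Rational(1, 226)), 2) = Pow(Add(Add(45, 20), Rational(1, 226)), 2) = Pow(Add(65, Rational(1, 226)), 2) = Pow(Rational(14691, 226), 2) = Rational(215825481, 51076)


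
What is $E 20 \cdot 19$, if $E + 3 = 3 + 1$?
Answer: $380$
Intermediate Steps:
$E = 1$ ($E = -3 + \left(3 + 1\right) = -3 + 4 = 1$)
$E 20 \cdot 19 = 1 \cdot 20 \cdot 19 = 20 \cdot 19 = 380$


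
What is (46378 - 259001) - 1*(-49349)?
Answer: -163274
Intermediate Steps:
(46378 - 259001) - 1*(-49349) = -212623 + 49349 = -163274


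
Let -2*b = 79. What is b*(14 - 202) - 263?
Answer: 7163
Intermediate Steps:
b = -79/2 (b = -1/2*79 = -79/2 ≈ -39.500)
b*(14 - 202) - 263 = -79*(14 - 202)/2 - 263 = -79/2*(-188) - 263 = 7426 - 263 = 7163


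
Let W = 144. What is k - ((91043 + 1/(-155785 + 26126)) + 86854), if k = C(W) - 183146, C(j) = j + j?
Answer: -46775132544/129659 ≈ -3.6076e+5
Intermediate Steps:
C(j) = 2*j
k = -182858 (k = 2*144 - 183146 = 288 - 183146 = -182858)
k - ((91043 + 1/(-155785 + 26126)) + 86854) = -182858 - ((91043 + 1/(-155785 + 26126)) + 86854) = -182858 - ((91043 + 1/(-129659)) + 86854) = -182858 - ((91043 - 1/129659) + 86854) = -182858 - (11804544336/129659 + 86854) = -182858 - 1*23065947122/129659 = -182858 - 23065947122/129659 = -46775132544/129659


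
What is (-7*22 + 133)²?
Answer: 441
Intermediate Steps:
(-7*22 + 133)² = (-154 + 133)² = (-21)² = 441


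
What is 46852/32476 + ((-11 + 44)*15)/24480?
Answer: 6461181/4416736 ≈ 1.4629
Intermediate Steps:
46852/32476 + ((-11 + 44)*15)/24480 = 46852*(1/32476) + (33*15)*(1/24480) = 11713/8119 + 495*(1/24480) = 11713/8119 + 11/544 = 6461181/4416736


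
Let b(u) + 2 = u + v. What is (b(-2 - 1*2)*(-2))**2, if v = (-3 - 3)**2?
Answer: 3600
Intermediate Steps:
v = 36 (v = (-6)**2 = 36)
b(u) = 34 + u (b(u) = -2 + (u + 36) = -2 + (36 + u) = 34 + u)
(b(-2 - 1*2)*(-2))**2 = ((34 + (-2 - 1*2))*(-2))**2 = ((34 + (-2 - 2))*(-2))**2 = ((34 - 4)*(-2))**2 = (30*(-2))**2 = (-60)**2 = 3600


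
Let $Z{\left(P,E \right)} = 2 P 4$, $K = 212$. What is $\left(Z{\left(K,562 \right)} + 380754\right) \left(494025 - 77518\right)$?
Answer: $159293102150$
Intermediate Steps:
$Z{\left(P,E \right)} = 8 P$
$\left(Z{\left(K,562 \right)} + 380754\right) \left(494025 - 77518\right) = \left(8 \cdot 212 + 380754\right) \left(494025 - 77518\right) = \left(1696 + 380754\right) 416507 = 382450 \cdot 416507 = 159293102150$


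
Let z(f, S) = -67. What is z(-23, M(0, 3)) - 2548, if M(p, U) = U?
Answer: -2615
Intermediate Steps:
z(-23, M(0, 3)) - 2548 = -67 - 2548 = -2615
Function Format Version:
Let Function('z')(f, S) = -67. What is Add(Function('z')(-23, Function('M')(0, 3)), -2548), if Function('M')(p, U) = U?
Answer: -2615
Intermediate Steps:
Add(Function('z')(-23, Function('M')(0, 3)), -2548) = Add(-67, -2548) = -2615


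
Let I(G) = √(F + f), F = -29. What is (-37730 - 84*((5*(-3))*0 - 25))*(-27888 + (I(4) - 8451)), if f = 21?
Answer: 1294758570 - 71260*I*√2 ≈ 1.2948e+9 - 1.0078e+5*I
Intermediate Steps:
I(G) = 2*I*√2 (I(G) = √(-29 + 21) = √(-8) = 2*I*√2)
(-37730 - 84*((5*(-3))*0 - 25))*(-27888 + (I(4) - 8451)) = (-37730 - 84*((5*(-3))*0 - 25))*(-27888 + (2*I*√2 - 8451)) = (-37730 - 84*(-15*0 - 25))*(-27888 + (-8451 + 2*I*√2)) = (-37730 - 84*(0 - 25))*(-36339 + 2*I*√2) = (-37730 - 84*(-25))*(-36339 + 2*I*√2) = (-37730 + 2100)*(-36339 + 2*I*√2) = -35630*(-36339 + 2*I*√2) = 1294758570 - 71260*I*√2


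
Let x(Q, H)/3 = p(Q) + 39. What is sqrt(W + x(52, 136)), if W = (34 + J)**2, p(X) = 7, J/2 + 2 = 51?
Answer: sqrt(17562) ≈ 132.52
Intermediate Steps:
J = 98 (J = -4 + 2*51 = -4 + 102 = 98)
x(Q, H) = 138 (x(Q, H) = 3*(7 + 39) = 3*46 = 138)
W = 17424 (W = (34 + 98)**2 = 132**2 = 17424)
sqrt(W + x(52, 136)) = sqrt(17424 + 138) = sqrt(17562)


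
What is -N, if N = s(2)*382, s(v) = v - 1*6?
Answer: 1528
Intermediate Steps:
s(v) = -6 + v (s(v) = v - 6 = -6 + v)
N = -1528 (N = (-6 + 2)*382 = -4*382 = -1528)
-N = -1*(-1528) = 1528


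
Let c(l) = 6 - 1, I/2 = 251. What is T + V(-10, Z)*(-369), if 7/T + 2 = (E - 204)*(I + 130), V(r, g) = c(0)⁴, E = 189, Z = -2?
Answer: -2186786257/9482 ≈ -2.3063e+5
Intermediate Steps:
I = 502 (I = 2*251 = 502)
c(l) = 5
V(r, g) = 625 (V(r, g) = 5⁴ = 625)
T = -7/9482 (T = 7/(-2 + (189 - 204)*(502 + 130)) = 7/(-2 - 15*632) = 7/(-2 - 9480) = 7/(-9482) = 7*(-1/9482) = -7/9482 ≈ -0.00073824)
T + V(-10, Z)*(-369) = -7/9482 + 625*(-369) = -7/9482 - 230625 = -2186786257/9482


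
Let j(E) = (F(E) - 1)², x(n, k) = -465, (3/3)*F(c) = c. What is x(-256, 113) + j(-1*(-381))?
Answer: 143935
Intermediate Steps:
F(c) = c
j(E) = (-1 + E)² (j(E) = (E - 1)² = (-1 + E)²)
x(-256, 113) + j(-1*(-381)) = -465 + (-1 - 1*(-381))² = -465 + (-1 + 381)² = -465 + 380² = -465 + 144400 = 143935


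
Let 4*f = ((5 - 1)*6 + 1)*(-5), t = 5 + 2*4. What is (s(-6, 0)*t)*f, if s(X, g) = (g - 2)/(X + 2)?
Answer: -1625/8 ≈ -203.13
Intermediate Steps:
t = 13 (t = 5 + 8 = 13)
s(X, g) = (-2 + g)/(2 + X)
f = -125/4 (f = (((5 - 1)*6 + 1)*(-5))/4 = ((4*6 + 1)*(-5))/4 = ((24 + 1)*(-5))/4 = (25*(-5))/4 = (1/4)*(-125) = -125/4 ≈ -31.250)
(s(-6, 0)*t)*f = (((-2 + 0)/(2 - 6))*13)*(-125/4) = ((-2/(-4))*13)*(-125/4) = (-1/4*(-2)*13)*(-125/4) = ((1/2)*13)*(-125/4) = (13/2)*(-125/4) = -1625/8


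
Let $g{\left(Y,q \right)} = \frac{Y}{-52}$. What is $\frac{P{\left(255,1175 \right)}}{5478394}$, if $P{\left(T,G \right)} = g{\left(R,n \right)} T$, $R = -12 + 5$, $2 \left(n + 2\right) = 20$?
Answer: $\frac{1785}{284876488} \approx 6.2659 \cdot 10^{-6}$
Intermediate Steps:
$n = 8$ ($n = -2 + \frac{1}{2} \cdot 20 = -2 + 10 = 8$)
$R = -7$
$g{\left(Y,q \right)} = - \frac{Y}{52}$ ($g{\left(Y,q \right)} = Y \left(- \frac{1}{52}\right) = - \frac{Y}{52}$)
$P{\left(T,G \right)} = \frac{7 T}{52}$ ($P{\left(T,G \right)} = \left(- \frac{1}{52}\right) \left(-7\right) T = \frac{7 T}{52}$)
$\frac{P{\left(255,1175 \right)}}{5478394} = \frac{\frac{7}{52} \cdot 255}{5478394} = \frac{1785}{52} \cdot \frac{1}{5478394} = \frac{1785}{284876488}$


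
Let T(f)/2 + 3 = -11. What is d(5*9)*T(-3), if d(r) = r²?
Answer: -56700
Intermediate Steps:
T(f) = -28 (T(f) = -6 + 2*(-11) = -6 - 22 = -28)
d(5*9)*T(-3) = (5*9)²*(-28) = 45²*(-28) = 2025*(-28) = -56700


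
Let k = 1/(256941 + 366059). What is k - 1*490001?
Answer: -305270622999/623000 ≈ -4.9000e+5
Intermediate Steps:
k = 1/623000 ≈ 1.6051e-6
k - 1*490001 = 1/623000 - 1*490001 = 1/623000 - 490001 = -305270622999/623000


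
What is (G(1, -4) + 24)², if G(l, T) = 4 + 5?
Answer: 1089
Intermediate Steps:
G(l, T) = 9
(G(1, -4) + 24)² = (9 + 24)² = 33² = 1089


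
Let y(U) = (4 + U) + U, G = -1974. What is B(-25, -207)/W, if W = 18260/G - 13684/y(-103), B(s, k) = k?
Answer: -20635209/5830924 ≈ -3.5389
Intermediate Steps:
y(U) = 4 + 2*U
W = 5830924/99687 (W = 18260/(-1974) - 13684/(4 + 2*(-103)) = 18260*(-1/1974) - 13684/(4 - 206) = -9130/987 - 13684/(-202) = -9130/987 - 13684*(-1/202) = -9130/987 + 6842/101 = 5830924/99687 ≈ 58.492)
B(-25, -207)/W = -207/5830924/99687 = -207*99687/5830924 = -20635209/5830924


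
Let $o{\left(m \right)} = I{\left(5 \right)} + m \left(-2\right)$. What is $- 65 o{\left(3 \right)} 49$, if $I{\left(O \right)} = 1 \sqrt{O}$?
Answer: $19110 - 3185 \sqrt{5} \approx 11988.0$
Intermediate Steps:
$I{\left(O \right)} = \sqrt{O}$
$o{\left(m \right)} = \sqrt{5} - 2 m$ ($o{\left(m \right)} = \sqrt{5} + m \left(-2\right) = \sqrt{5} - 2 m$)
$- 65 o{\left(3 \right)} 49 = - 65 \left(\sqrt{5} - 6\right) 49 = - 65 \left(-6 + \sqrt{5}\right) 49 = \left(390 - 65 \sqrt{5}\right) 49 = 19110 - 3185 \sqrt{5}$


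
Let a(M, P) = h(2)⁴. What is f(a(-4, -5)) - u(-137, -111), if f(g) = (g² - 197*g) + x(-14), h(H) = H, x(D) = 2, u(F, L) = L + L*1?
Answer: -2672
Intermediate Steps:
u(F, L) = 2*L (u(F, L) = L + L = 2*L)
a(M, P) = 16 (a(M, P) = 2⁴ = 16)
f(g) = 2 + g² - 197*g (f(g) = (g² - 197*g) + 2 = 2 + g² - 197*g)
f(a(-4, -5)) - u(-137, -111) = (2 + 16² - 197*16) - 2*(-111) = (2 + 256 - 3152) - 1*(-222) = -2894 + 222 = -2672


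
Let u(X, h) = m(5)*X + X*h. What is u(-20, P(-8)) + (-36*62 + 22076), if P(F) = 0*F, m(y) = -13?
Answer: 20104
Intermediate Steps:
P(F) = 0
u(X, h) = -13*X + X*h
u(-20, P(-8)) + (-36*62 + 22076) = -20*(-13 + 0) + (-36*62 + 22076) = -20*(-13) + (-2232 + 22076) = 260 + 19844 = 20104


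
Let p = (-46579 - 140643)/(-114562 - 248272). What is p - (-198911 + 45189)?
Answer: 648555295/4219 ≈ 1.5372e+5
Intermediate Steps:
p = 2177/4219 (p = -187222/(-362834) = -187222*(-1/362834) = 2177/4219 ≈ 0.51600)
p - (-198911 + 45189) = 2177/4219 - (-198911 + 45189) = 2177/4219 - 1*(-153722) = 2177/4219 + 153722 = 648555295/4219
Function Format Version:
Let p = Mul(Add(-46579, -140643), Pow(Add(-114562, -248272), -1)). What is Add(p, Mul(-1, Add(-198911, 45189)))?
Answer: Rational(648555295, 4219) ≈ 1.5372e+5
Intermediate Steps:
p = Rational(2177, 4219) (p = Mul(-187222, Pow(-362834, -1)) = Mul(-187222, Rational(-1, 362834)) = Rational(2177, 4219) ≈ 0.51600)
Add(p, Mul(-1, Add(-198911, 45189))) = Add(Rational(2177, 4219), Mul(-1, Add(-198911, 45189))) = Add(Rational(2177, 4219), Mul(-1, -153722)) = Add(Rational(2177, 4219), 153722) = Rational(648555295, 4219)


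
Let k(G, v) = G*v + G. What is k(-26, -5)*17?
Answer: 1768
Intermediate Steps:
k(G, v) = G + G*v
k(-26, -5)*17 = -26*(1 - 5)*17 = -26*(-4)*17 = 104*17 = 1768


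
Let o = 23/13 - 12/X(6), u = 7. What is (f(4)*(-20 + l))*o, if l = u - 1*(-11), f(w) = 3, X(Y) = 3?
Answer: 174/13 ≈ 13.385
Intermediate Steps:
l = 18 (l = 7 - 1*(-11) = 7 + 11 = 18)
o = -29/13 (o = 23/13 - 12/3 = 23*(1/13) - 12*⅓ = 23/13 - 4 = -29/13 ≈ -2.2308)
(f(4)*(-20 + l))*o = (3*(-20 + 18))*(-29/13) = (3*(-2))*(-29/13) = -6*(-29/13) = 174/13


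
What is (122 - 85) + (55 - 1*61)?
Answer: 31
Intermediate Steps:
(122 - 85) + (55 - 1*61) = 37 + (55 - 61) = 37 - 6 = 31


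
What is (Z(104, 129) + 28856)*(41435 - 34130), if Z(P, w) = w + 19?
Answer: 211874220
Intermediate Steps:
Z(P, w) = 19 + w
(Z(104, 129) + 28856)*(41435 - 34130) = ((19 + 129) + 28856)*(41435 - 34130) = (148 + 28856)*7305 = 29004*7305 = 211874220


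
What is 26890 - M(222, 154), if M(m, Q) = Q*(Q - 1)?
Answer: 3328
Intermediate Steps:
M(m, Q) = Q*(-1 + Q)
26890 - M(222, 154) = 26890 - 154*(-1 + 154) = 26890 - 154*153 = 26890 - 1*23562 = 26890 - 23562 = 3328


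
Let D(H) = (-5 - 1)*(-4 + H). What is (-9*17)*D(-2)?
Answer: -5508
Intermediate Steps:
D(H) = 24 - 6*H (D(H) = -6*(-4 + H) = 24 - 6*H)
(-9*17)*D(-2) = (-9*17)*(24 - 6*(-2)) = -153*(24 + 12) = -153*36 = -5508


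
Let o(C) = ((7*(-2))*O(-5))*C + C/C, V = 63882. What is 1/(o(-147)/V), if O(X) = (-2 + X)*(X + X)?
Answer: 63882/144061 ≈ 0.44344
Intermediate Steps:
O(X) = 2*X*(-2 + X) (O(X) = (-2 + X)*(2*X) = 2*X*(-2 + X))
o(C) = 1 - 980*C (o(C) = ((7*(-2))*(2*(-5)*(-2 - 5)))*C + C/C = (-28*(-5)*(-7))*C + 1 = (-14*70)*C + 1 = -980*C + 1 = 1 - 980*C)
1/(o(-147)/V) = 1/((1 - 980*(-147))/63882) = 1/((1 + 144060)*(1/63882)) = 1/(144061*(1/63882)) = 1/(144061/63882) = 63882/144061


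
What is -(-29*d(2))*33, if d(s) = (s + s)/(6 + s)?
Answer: 957/2 ≈ 478.50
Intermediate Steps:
d(s) = 2*s/(6 + s) (d(s) = (2*s)/(6 + s) = 2*s/(6 + s))
-(-29*d(2))*33 = -(-58*2/(6 + 2))*33 = -(-58*2/8)*33 = -(-29*½)*33 = -(-29)*33/2 = -1*(-957/2) = 957/2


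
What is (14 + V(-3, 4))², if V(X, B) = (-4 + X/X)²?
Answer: 529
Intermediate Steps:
V(X, B) = 9 (V(X, B) = (-4 + 1)² = (-3)² = 9)
(14 + V(-3, 4))² = (14 + 9)² = 23² = 529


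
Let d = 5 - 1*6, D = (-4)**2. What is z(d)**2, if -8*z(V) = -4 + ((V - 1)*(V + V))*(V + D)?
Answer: 49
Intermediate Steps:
D = 16
d = -1 (d = 5 - 6 = -1)
z(V) = 1/2 - V*(-1 + V)*(16 + V)/4 (z(V) = -(-4 + ((V - 1)*(V + V))*(V + 16))/8 = -(-4 + ((-1 + V)*(2*V))*(16 + V))/8 = -(-4 + (2*V*(-1 + V))*(16 + V))/8 = -(-4 + 2*V*(-1 + V)*(16 + V))/8 = 1/2 - V*(-1 + V)*(16 + V)/4)
z(d)**2 = (1/2 + 4*(-1) - 15/4*(-1)**2 - 1/4*(-1)**3)**2 = (1/2 - 4 - 15/4*1 - 1/4*(-1))**2 = (1/2 - 4 - 15/4 + 1/4)**2 = (-7)**2 = 49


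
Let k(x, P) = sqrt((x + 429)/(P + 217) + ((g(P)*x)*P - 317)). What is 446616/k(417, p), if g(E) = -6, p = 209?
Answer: -111654*I*sqrt(659404406)/4643693 ≈ -617.43*I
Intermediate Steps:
k(x, P) = sqrt(-317 + (429 + x)/(217 + P) - 6*P*x) (k(x, P) = sqrt((x + 429)/(P + 217) + ((-6*x)*P - 317)) = sqrt((429 + x)/(217 + P) + (-6*P*x - 317)) = sqrt((429 + x)/(217 + P) + (-317 - 6*P*x)) = sqrt(-317 + (429 + x)/(217 + P) - 6*P*x))
446616/k(417, p) = 446616/(sqrt((429 + 417 - (217 + 209)*(317 + 6*209*417))/(217 + 209))) = 446616/(sqrt((429 + 417 - 1*426*(317 + 522918))/426)) = 446616/(sqrt((429 + 417 - 1*426*523235)/426)) = 446616/(sqrt((429 + 417 - 222898110)/426)) = 446616/(sqrt((1/426)*(-222897264))) = 446616/(sqrt(-37149544/71)) = 446616/((2*I*sqrt(659404406)/71)) = 446616*(-I*sqrt(659404406)/18574772) = -111654*I*sqrt(659404406)/4643693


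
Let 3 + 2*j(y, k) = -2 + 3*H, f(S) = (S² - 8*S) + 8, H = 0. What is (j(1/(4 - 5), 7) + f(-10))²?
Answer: 137641/4 ≈ 34410.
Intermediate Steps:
f(S) = 8 + S² - 8*S
j(y, k) = -5/2 (j(y, k) = -3/2 + (-2 + 3*0)/2 = -3/2 + (-2 + 0)/2 = -3/2 + (½)*(-2) = -3/2 - 1 = -5/2)
(j(1/(4 - 5), 7) + f(-10))² = (-5/2 + (8 + (-10)² - 8*(-10)))² = (-5/2 + (8 + 100 + 80))² = (-5/2 + 188)² = (371/2)² = 137641/4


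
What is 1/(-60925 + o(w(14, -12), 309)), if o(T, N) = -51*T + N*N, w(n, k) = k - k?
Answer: 1/34556 ≈ 2.8939e-5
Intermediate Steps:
w(n, k) = 0
o(T, N) = N² - 51*T (o(T, N) = -51*T + N² = N² - 51*T)
1/(-60925 + o(w(14, -12), 309)) = 1/(-60925 + (309² - 51*0)) = 1/(-60925 + (95481 + 0)) = 1/(-60925 + 95481) = 1/34556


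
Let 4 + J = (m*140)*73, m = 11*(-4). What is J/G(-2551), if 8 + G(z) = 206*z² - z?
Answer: -449684/1340568349 ≈ -0.00033544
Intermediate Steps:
m = -44
J = -449684 (J = -4 - 44*140*73 = -4 - 6160*73 = -4 - 449680 = -449684)
G(z) = -8 - z + 206*z² (G(z) = -8 + (206*z² - z) = -8 + (-z + 206*z²) = -8 - z + 206*z²)
J/G(-2551) = -449684/(-8 - 1*(-2551) + 206*(-2551)²) = -449684/(-8 + 2551 + 206*6507601) = -449684/(-8 + 2551 + 1340565806) = -449684/1340568349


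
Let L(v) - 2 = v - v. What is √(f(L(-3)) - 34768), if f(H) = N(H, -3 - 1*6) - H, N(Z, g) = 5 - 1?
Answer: I*√34766 ≈ 186.46*I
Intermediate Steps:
L(v) = 2 (L(v) = 2 + (v - v) = 2 + 0 = 2)
N(Z, g) = 4
f(H) = 4 - H
√(f(L(-3)) - 34768) = √((4 - 1*2) - 34768) = √((4 - 2) - 34768) = √(2 - 34768) = √(-34766) = I*√34766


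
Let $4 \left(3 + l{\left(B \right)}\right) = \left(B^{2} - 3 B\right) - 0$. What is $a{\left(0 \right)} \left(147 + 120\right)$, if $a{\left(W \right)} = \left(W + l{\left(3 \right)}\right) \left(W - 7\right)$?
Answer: $5607$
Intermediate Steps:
$l{\left(B \right)} = -3 - \frac{3 B}{4} + \frac{B^{2}}{4}$ ($l{\left(B \right)} = -3 + \frac{\left(B^{2} - 3 B\right) - 0}{4} = -3 + \frac{\left(B^{2} - 3 B\right) + 0}{4} = -3 + \frac{B^{2} - 3 B}{4} = -3 + \left(- \frac{3 B}{4} + \frac{B^{2}}{4}\right) = -3 - \frac{3 B}{4} + \frac{B^{2}}{4}$)
$a{\left(W \right)} = \left(-7 + W\right) \left(-3 + W\right)$ ($a{\left(W \right)} = \left(W - \left(\frac{21}{4} - \frac{9}{4}\right)\right) \left(W - 7\right) = \left(W - 3\right) \left(-7 + W\right) = \left(-3 + W\right) \left(-7 + W\right) = \left(-7 + W\right) \left(-3 + W\right)$)
$a{\left(0 \right)} \left(147 + 120\right) = \left(21 + 0^{2} - 0\right) \left(147 + 120\right) = \left(21 + 0 + 0\right) 267 = 21 \cdot 267 = 5607$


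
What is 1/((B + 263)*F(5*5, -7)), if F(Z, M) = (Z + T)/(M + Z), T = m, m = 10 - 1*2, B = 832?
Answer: 2/4015 ≈ 0.00049813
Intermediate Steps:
m = 8 (m = 10 - 2 = 8)
T = 8
F(Z, M) = (8 + Z)/(M + Z) (F(Z, M) = (Z + 8)/(M + Z) = (8 + Z)/(M + Z))
1/((B + 263)*F(5*5, -7)) = 1/((832 + 263)*(((8 + 5*5)/(-7 + 5*5)))) = 1/(1095*(((8 + 25)/(-7 + 25)))) = 1/(1095*((33/18))) = 1/(1095*(((1/18)*33))) = 1/(1095*(11/6)) = (1/1095)*(6/11) = 2/4015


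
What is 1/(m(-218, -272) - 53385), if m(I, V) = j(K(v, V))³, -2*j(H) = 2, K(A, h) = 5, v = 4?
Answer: -1/53386 ≈ -1.8732e-5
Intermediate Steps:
j(H) = -1 (j(H) = -½*2 = -1)
m(I, V) = -1 (m(I, V) = (-1)³ = -1)
1/(m(-218, -272) - 53385) = 1/(-1 - 53385) = 1/(-53386) = -1/53386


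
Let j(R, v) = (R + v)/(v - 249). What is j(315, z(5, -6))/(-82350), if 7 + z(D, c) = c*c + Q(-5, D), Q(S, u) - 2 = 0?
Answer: 173/8976150 ≈ 1.9273e-5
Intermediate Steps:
Q(S, u) = 2 (Q(S, u) = 2 + 0 = 2)
z(D, c) = -5 + c² (z(D, c) = -7 + (c*c + 2) = -7 + (c² + 2) = -7 + (2 + c²) = -5 + c²)
j(R, v) = (R + v)/(-249 + v)
j(315, z(5, -6))/(-82350) = ((315 + (-5 + (-6)²))/(-249 + (-5 + (-6)²)))/(-82350) = ((315 + (-5 + 36))/(-249 + (-5 + 36)))*(-1/82350) = ((315 + 31)/(-249 + 31))*(-1/82350) = (346/(-218))*(-1/82350) = -1/218*346*(-1/82350) = -173/109*(-1/82350) = 173/8976150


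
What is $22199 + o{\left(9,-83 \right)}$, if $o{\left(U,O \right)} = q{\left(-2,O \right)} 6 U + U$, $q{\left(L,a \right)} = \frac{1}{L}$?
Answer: $22181$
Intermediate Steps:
$o{\left(U,O \right)} = - 2 U$ ($o{\left(U,O \right)} = \frac{1}{-2} \cdot 6 U + U = \left(- \frac{1}{2}\right) 6 U + U = - 3 U + U = - 2 U$)
$22199 + o{\left(9,-83 \right)} = 22199 - 18 = 22181$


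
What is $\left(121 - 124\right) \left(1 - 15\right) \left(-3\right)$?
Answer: $-126$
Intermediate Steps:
$\left(121 - 124\right) \left(1 - 15\right) \left(-3\right) = - 3 \left(1 - 15\right) \left(-3\right) = - 3 \left(\left(-14\right) \left(-3\right)\right) = \left(-3\right) 42 = -126$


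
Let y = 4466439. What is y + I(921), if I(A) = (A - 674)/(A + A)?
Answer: 8227180885/1842 ≈ 4.4664e+6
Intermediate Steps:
I(A) = (-674 + A)/(2*A) (I(A) = (-674 + A)/((2*A)) = (-674 + A)*(1/(2*A)) = (-674 + A)/(2*A))
y + I(921) = 4466439 + (½)*(-674 + 921)/921 = 4466439 + (½)*(1/921)*247 = 4466439 + 247/1842 = 8227180885/1842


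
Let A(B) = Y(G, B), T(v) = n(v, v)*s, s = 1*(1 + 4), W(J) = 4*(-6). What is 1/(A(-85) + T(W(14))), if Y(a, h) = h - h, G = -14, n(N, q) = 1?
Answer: 1/5 ≈ 0.20000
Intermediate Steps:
W(J) = -24
s = 5 (s = 1*5 = 5)
T(v) = 5 (T(v) = 1*5 = 5)
Y(a, h) = 0
A(B) = 0
1/(A(-85) + T(W(14))) = 1/(0 + 5) = 1/5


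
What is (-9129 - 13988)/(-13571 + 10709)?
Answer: 23117/2862 ≈ 8.0772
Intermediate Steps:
(-9129 - 13988)/(-13571 + 10709) = -23117/(-2862) = -23117*(-1/2862) = 23117/2862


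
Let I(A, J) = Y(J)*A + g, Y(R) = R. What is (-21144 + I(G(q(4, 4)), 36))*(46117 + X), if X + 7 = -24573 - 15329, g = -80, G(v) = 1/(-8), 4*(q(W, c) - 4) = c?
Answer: -131786528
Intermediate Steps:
q(W, c) = 4 + c/4
G(v) = -⅛
X = -39909 (X = -7 + (-24573 - 15329) = -7 - 39902 = -39909)
I(A, J) = -80 + A*J (I(A, J) = J*A - 80 = A*J - 80 = -80 + A*J)
(-21144 + I(G(q(4, 4)), 36))*(46117 + X) = (-21144 + (-80 - ⅛*36))*(46117 - 39909) = (-21144 + (-80 - 9/2))*6208 = (-21144 - 169/2)*6208 = -42457/2*6208 = -131786528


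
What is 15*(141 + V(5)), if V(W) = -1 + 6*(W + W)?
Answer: 3000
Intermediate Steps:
V(W) = -1 + 12*W (V(W) = -1 + 6*(2*W) = -1 + 12*W)
15*(141 + V(5)) = 15*(141 + (-1 + 12*5)) = 15*(141 + (-1 + 60)) = 15*(141 + 59) = 15*200 = 3000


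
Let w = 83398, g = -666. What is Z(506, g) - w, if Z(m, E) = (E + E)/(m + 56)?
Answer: -23435504/281 ≈ -83400.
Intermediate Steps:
Z(m, E) = 2*E/(56 + m) (Z(m, E) = (2*E)/(56 + m) = 2*E/(56 + m))
Z(506, g) - w = 2*(-666)/(56 + 506) - 1*83398 = 2*(-666)/562 - 83398 = 2*(-666)*(1/562) - 83398 = -666/281 - 83398 = -23435504/281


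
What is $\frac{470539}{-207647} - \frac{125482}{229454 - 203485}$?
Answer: $- \frac{38275388145}{5392384943} \approx -7.098$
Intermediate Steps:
$\frac{470539}{-207647} - \frac{125482}{229454 - 203485} = 470539 \left(- \frac{1}{207647}\right) - \frac{125482}{25969} = - \frac{470539}{207647} - \frac{125482}{25969} = - \frac{38275388145}{5392384943}$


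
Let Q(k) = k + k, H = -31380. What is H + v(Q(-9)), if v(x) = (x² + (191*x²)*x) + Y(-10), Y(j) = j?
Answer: -1144978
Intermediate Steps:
Q(k) = 2*k
v(x) = -10 + x² + 191*x³ (v(x) = (x² + (191*x²)*x) - 10 = (x² + 191*x³) - 10 = -10 + x² + 191*x³)
H + v(Q(-9)) = -31380 + (-10 + (2*(-9))² + 191*(2*(-9))³) = -31380 + (-10 + (-18)² + 191*(-18)³) = -31380 + (-10 + 324 + 191*(-5832)) = -31380 + (-10 + 324 - 1113912) = -31380 - 1113598 = -1144978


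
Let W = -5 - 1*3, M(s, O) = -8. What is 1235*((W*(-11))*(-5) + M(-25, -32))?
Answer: -553280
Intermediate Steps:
W = -8 (W = -5 - 3 = -8)
1235*((W*(-11))*(-5) + M(-25, -32)) = 1235*(-8*(-11)*(-5) - 8) = 1235*(88*(-5) - 8) = 1235*(-440 - 8) = 1235*(-448) = -553280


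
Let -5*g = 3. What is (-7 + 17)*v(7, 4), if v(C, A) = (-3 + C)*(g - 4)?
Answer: -184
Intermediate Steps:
g = -⅗ (g = -⅕*3 = -⅗ ≈ -0.60000)
v(C, A) = 69/5 - 23*C/5 (v(C, A) = (-3 + C)*(-⅗ - 4) = (-3 + C)*(-23/5) = 69/5 - 23*C/5)
(-7 + 17)*v(7, 4) = (-7 + 17)*(69/5 - 23/5*7) = 10*(69/5 - 161/5) = 10*(-92/5) = -184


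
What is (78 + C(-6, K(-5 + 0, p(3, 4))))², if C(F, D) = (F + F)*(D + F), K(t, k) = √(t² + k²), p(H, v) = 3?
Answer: 27396 - 3600*√34 ≈ 6404.6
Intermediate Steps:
K(t, k) = √(k² + t²)
C(F, D) = 2*F*(D + F) (C(F, D) = (2*F)*(D + F) = 2*F*(D + F))
(78 + C(-6, K(-5 + 0, p(3, 4))))² = (78 + 2*(-6)*(√(3² + (-5 + 0)²) - 6))² = (78 + 2*(-6)*(√(9 + (-5)²) - 6))² = (78 + 2*(-6)*(√(9 + 25) - 6))² = (78 + 2*(-6)*(√34 - 6))² = (78 + 2*(-6)*(-6 + √34))² = (78 + (72 - 12*√34))² = (150 - 12*√34)²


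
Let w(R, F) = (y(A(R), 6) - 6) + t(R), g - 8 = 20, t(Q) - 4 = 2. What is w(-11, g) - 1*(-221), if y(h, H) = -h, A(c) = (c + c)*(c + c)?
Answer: -263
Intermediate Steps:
A(c) = 4*c² (A(c) = (2*c)*(2*c) = 4*c²)
t(Q) = 6 (t(Q) = 4 + 2 = 6)
g = 28 (g = 8 + 20 = 28)
w(R, F) = -4*R² (w(R, F) = (-4*R² - 6) + 6 = (-6 - 4*R²) + 6 = -4*R²)
w(-11, g) - 1*(-221) = -4*(-11)² - 1*(-221) = -4*121 + 221 = -484 + 221 = -263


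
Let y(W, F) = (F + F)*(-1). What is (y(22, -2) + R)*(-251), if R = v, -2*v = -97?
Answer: -26355/2 ≈ -13178.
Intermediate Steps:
v = 97/2 (v = -1/2*(-97) = 97/2 ≈ 48.500)
y(W, F) = -2*F (y(W, F) = (2*F)*(-1) = -2*F)
R = 97/2 ≈ 48.500
(y(22, -2) + R)*(-251) = (-2*(-2) + 97/2)*(-251) = (4 + 97/2)*(-251) = (105/2)*(-251) = -26355/2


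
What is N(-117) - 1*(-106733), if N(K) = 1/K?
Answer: 12487760/117 ≈ 1.0673e+5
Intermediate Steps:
N(-117) - 1*(-106733) = 1/(-117) - 1*(-106733) = -1/117 + 106733 = 12487760/117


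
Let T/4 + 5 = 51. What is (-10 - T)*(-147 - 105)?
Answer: 48888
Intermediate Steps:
T = 184 (T = -20 + 4*51 = -20 + 204 = 184)
(-10 - T)*(-147 - 105) = (-10 - 1*184)*(-147 - 105) = (-10 - 184)*(-252) = -194*(-252) = 48888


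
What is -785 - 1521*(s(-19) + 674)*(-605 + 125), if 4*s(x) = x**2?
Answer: 557962855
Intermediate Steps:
s(x) = x**2/4
-785 - 1521*(s(-19) + 674)*(-605 + 125) = -785 - 1521*((1/4)*(-19)**2 + 674)*(-605 + 125) = -785 - 1521*((1/4)*361 + 674)*(-480) = -785 - 1521*(361/4 + 674)*(-480) = -785 - 4649697*(-480)/4 = -785 - 1521*(-366840) = -785 + 557963640 = 557962855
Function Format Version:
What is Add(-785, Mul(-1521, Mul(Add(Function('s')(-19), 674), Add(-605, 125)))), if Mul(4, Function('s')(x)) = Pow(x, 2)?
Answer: 557962855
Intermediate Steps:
Function('s')(x) = Mul(Rational(1, 4), Pow(x, 2))
Add(-785, Mul(-1521, Mul(Add(Function('s')(-19), 674), Add(-605, 125)))) = Add(-785, Mul(-1521, Mul(Add(Mul(Rational(1, 4), Pow(-19, 2)), 674), Add(-605, 125)))) = Add(-785, Mul(-1521, Mul(Add(Mul(Rational(1, 4), 361), 674), -480))) = Add(-785, Mul(-1521, Mul(Add(Rational(361, 4), 674), -480))) = Add(-785, Mul(-1521, Mul(Rational(3057, 4), -480))) = Add(-785, Mul(-1521, -366840)) = Add(-785, 557963640) = 557962855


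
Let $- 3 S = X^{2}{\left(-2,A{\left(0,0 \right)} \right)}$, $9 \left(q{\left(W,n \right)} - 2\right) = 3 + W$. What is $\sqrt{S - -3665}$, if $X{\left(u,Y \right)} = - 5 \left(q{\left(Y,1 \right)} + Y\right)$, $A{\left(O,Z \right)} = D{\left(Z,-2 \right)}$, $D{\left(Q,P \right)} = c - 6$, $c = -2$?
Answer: $\frac{\sqrt{2410710}}{27} \approx 57.505$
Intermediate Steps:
$q{\left(W,n \right)} = \frac{7}{3} + \frac{W}{9}$ ($q{\left(W,n \right)} = 2 + \frac{3 + W}{9} = 2 + \left(\frac{1}{3} + \frac{W}{9}\right) = \frac{7}{3} + \frac{W}{9}$)
$D{\left(Q,P \right)} = -8$ ($D{\left(Q,P \right)} = -2 - 6 = -8$)
$A{\left(O,Z \right)} = -8$
$X{\left(u,Y \right)} = - \frac{35}{3} - \frac{50 Y}{9}$ ($X{\left(u,Y \right)} = - 5 \left(\left(\frac{7}{3} + \frac{Y}{9}\right) + Y\right) = - 5 \left(\frac{7}{3} + \frac{10 Y}{9}\right) = - \frac{35}{3} - \frac{50 Y}{9}$)
$S = - \frac{87025}{243}$ ($S = - \frac{\left(- \frac{35}{3} - - \frac{400}{9}\right)^{2}}{3} = - \frac{\left(- \frac{35}{3} + \frac{400}{9}\right)^{2}}{3} = - \frac{\left(\frac{295}{9}\right)^{2}}{3} = \left(- \frac{1}{3}\right) \frac{87025}{81} = - \frac{87025}{243} \approx -358.13$)
$\sqrt{S - -3665} = \sqrt{- \frac{87025}{243} - -3665} = \sqrt{- \frac{87025}{243} + 3665} = \sqrt{\frac{803570}{243}} = \frac{\sqrt{2410710}}{27}$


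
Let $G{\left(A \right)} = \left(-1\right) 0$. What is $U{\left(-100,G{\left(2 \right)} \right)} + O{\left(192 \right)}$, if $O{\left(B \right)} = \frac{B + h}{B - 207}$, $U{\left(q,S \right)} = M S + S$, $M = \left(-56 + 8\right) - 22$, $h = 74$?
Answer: $- \frac{266}{15} \approx -17.733$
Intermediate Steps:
$M = -70$ ($M = -48 - 22 = -70$)
$G{\left(A \right)} = 0$
$U{\left(q,S \right)} = - 69 S$ ($U{\left(q,S \right)} = - 70 S + S = - 69 S$)
$O{\left(B \right)} = \frac{74 + B}{-207 + B}$ ($O{\left(B \right)} = \frac{B + 74}{B - 207} = \frac{74 + B}{-207 + B}$)
$U{\left(-100,G{\left(2 \right)} \right)} + O{\left(192 \right)} = \left(-69\right) 0 + \frac{74 + 192}{-207 + 192} = 0 + \frac{1}{-15} \cdot 266 = 0 - \frac{266}{15} = - \frac{266}{15}$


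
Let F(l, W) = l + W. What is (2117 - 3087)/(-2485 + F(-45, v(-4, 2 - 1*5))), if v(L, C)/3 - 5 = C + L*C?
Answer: 485/1244 ≈ 0.38987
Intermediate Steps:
v(L, C) = 15 + 3*C + 3*C*L (v(L, C) = 15 + 3*(C + L*C) = 15 + 3*(C + C*L) = 15 + (3*C + 3*C*L) = 15 + 3*C + 3*C*L)
F(l, W) = W + l
(2117 - 3087)/(-2485 + F(-45, v(-4, 2 - 1*5))) = (2117 - 3087)/(-2485 + ((15 + 3*(2 - 1*5) + 3*(2 - 1*5)*(-4)) - 45)) = -970/(-2485 + ((15 + 3*(2 - 5) + 3*(2 - 5)*(-4)) - 45)) = -970/(-2485 + ((15 + 3*(-3) + 3*(-3)*(-4)) - 45)) = -970/(-2485 + ((15 - 9 + 36) - 45)) = -970/(-2485 + (42 - 45)) = -970/(-2485 - 3) = -970/(-2488) = -970*(-1/2488) = 485/1244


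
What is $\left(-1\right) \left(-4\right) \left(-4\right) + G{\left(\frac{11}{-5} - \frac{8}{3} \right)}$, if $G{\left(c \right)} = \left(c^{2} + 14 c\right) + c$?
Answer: $- \frac{14696}{225} \approx -65.316$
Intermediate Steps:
$G{\left(c \right)} = c^{2} + 15 c$
$\left(-1\right) \left(-4\right) \left(-4\right) + G{\left(\frac{11}{-5} - \frac{8}{3} \right)} = \left(-1\right) \left(-4\right) \left(-4\right) + \left(\frac{11}{-5} - \frac{8}{3}\right) \left(15 + \left(\frac{11}{-5} - \frac{8}{3}\right)\right) = 4 \left(-4\right) + \left(11 \left(- \frac{1}{5}\right) - \frac{8}{3}\right) \left(15 + \left(11 \left(- \frac{1}{5}\right) - \frac{8}{3}\right)\right) = -16 + \left(- \frac{11}{5} - \frac{8}{3}\right) \left(15 - \frac{73}{15}\right) = -16 - \frac{73 \left(15 - \frac{73}{15}\right)}{15} = -16 - \frac{11096}{225} = - \frac{14696}{225}$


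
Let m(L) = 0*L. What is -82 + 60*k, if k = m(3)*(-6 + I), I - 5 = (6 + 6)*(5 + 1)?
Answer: -82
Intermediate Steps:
m(L) = 0
I = 77 (I = 5 + (6 + 6)*(5 + 1) = 5 + 12*6 = 5 + 72 = 77)
k = 0 (k = 0*(-6 + 77) = 0*71 = 0)
-82 + 60*k = -82 + 60*0 = -82 + 0 = -82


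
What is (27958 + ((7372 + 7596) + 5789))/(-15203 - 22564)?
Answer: -48715/37767 ≈ -1.2899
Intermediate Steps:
(27958 + ((7372 + 7596) + 5789))/(-15203 - 22564) = (27958 + (14968 + 5789))/(-37767) = (27958 + 20757)*(-1/37767) = 48715*(-1/37767) = -48715/37767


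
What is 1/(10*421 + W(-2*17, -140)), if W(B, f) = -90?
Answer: 1/4120 ≈ 0.00024272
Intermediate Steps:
1/(10*421 + W(-2*17, -140)) = 1/(10*421 - 90) = 1/(4210 - 90) = 1/4120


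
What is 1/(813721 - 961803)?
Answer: -1/148082 ≈ -6.7530e-6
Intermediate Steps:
1/(813721 - 961803) = 1/(-148082) = -1/148082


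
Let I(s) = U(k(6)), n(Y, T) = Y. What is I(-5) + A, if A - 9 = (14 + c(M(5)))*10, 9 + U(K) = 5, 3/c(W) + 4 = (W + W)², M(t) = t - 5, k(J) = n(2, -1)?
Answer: 275/2 ≈ 137.50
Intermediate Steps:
k(J) = 2
M(t) = -5 + t
c(W) = 3/(-4 + 4*W²) (c(W) = 3/(-4 + (W + W)²) = 3/(-4 + (2*W)²) = 3/(-4 + 4*W²))
U(K) = -4 (U(K) = -9 + 5 = -4)
I(s) = -4
A = 283/2 (A = 9 + (14 + 3/(4*(-1 + (-5 + 5)²)))*10 = 9 + (14 + 3/(4*(-1 + 0²)))*10 = 9 + (14 + 3/(4*(-1 + 0)))*10 = 9 + (14 + (¾)/(-1))*10 = 9 + (14 + (¾)*(-1))*10 = 9 + (14 - ¾)*10 = 9 + (53/4)*10 = 9 + 265/2 = 283/2 ≈ 141.50)
I(-5) + A = -4 + 283/2 = 275/2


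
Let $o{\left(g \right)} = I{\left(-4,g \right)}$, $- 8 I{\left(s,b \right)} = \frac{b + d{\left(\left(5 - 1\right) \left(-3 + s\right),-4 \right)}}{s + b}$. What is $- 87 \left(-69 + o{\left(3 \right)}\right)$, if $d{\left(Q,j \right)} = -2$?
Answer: $\frac{47937}{8} \approx 5992.1$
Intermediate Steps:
$I{\left(s,b \right)} = - \frac{-2 + b}{8 \left(b + s\right)}$ ($I{\left(s,b \right)} = - \frac{\left(b - 2\right) \frac{1}{s + b}}{8} = - \frac{\left(-2 + b\right) \frac{1}{b + s}}{8} = - \frac{\frac{1}{b + s} \left(-2 + b\right)}{8} = - \frac{-2 + b}{8 \left(b + s\right)}$)
$o{\left(g \right)} = \frac{2 - g}{8 \left(-4 + g\right)}$ ($o{\left(g \right)} = \frac{2 - g}{8 \left(g - 4\right)} = \frac{2 - g}{8 \left(-4 + g\right)}$)
$- 87 \left(-69 + o{\left(3 \right)}\right) = - 87 \left(-69 + \frac{2 - 3}{8 \left(-4 + 3\right)}\right) = - 87 \left(-69 + \frac{2 - 3}{8 \left(-1\right)}\right) = - 87 \left(-69 + \frac{1}{8} \left(-1\right) \left(-1\right)\right) = - 87 \left(-69 + \frac{1}{8}\right) = \left(-87\right) \left(- \frac{551}{8}\right) = \frac{47937}{8}$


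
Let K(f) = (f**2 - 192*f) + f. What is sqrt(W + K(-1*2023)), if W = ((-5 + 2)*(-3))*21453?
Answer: 9*sqrt(57679) ≈ 2161.5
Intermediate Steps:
W = 193077 (W = -3*(-3)*21453 = 9*21453 = 193077)
K(f) = f**2 - 191*f
sqrt(W + K(-1*2023)) = sqrt(193077 + (-1*2023)*(-191 - 1*2023)) = sqrt(193077 - 2023*(-191 - 2023)) = sqrt(193077 - 2023*(-2214)) = sqrt(193077 + 4478922) = sqrt(4671999) = 9*sqrt(57679)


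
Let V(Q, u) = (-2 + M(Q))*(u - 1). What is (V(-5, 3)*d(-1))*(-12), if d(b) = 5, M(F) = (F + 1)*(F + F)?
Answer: -4560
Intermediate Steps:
M(F) = 2*F*(1 + F) (M(F) = (1 + F)*(2*F) = 2*F*(1 + F))
V(Q, u) = (-1 + u)*(-2 + 2*Q*(1 + Q)) (V(Q, u) = (-2 + 2*Q*(1 + Q))*(u - 1) = (-2 + 2*Q*(1 + Q))*(-1 + u) = (-1 + u)*(-2 + 2*Q*(1 + Q)))
(V(-5, 3)*d(-1))*(-12) = ((2 - 2*3 - 2*(-5)*(1 - 5) + 2*(-5)*3*(1 - 5))*5)*(-12) = ((2 - 6 - 2*(-5)*(-4) + 2*(-5)*3*(-4))*5)*(-12) = ((2 - 6 - 40 + 120)*5)*(-12) = (76*5)*(-12) = 380*(-12) = -4560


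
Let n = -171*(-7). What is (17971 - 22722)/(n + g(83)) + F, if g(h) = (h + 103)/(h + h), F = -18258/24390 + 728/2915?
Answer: -23379799979/5237151964 ≈ -4.4642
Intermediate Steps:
F = -236441/473979 (F = -18258*1/24390 + 728*(1/2915) = -3043/4065 + 728/2915 = -236441/473979 ≈ -0.49884)
n = 1197
g(h) = (103 + h)/(2*h) (g(h) = (103 + h)/((2*h)) = (103 + h)*(1/(2*h)) = (103 + h)/(2*h))
(17971 - 22722)/(n + g(83)) + F = (17971 - 22722)/(1197 + (½)*(103 + 83)/83) - 236441/473979 = -4751/(1197 + (½)*(1/83)*186) - 236441/473979 = -4751/(1197 + 93/83) - 236441/473979 = -4751/99444/83 - 236441/473979 = -4751*83/99444 - 236441/473979 = -394333/99444 - 236441/473979 = -23379799979/5237151964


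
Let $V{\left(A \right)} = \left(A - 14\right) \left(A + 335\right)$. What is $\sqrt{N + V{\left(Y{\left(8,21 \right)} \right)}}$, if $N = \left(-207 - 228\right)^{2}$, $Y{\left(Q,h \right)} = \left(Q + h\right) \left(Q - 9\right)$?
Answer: $3 \sqrt{19563} \approx 419.6$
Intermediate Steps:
$Y{\left(Q,h \right)} = \left(-9 + Q\right) \left(Q + h\right)$ ($Y{\left(Q,h \right)} = \left(Q + h\right) \left(-9 + Q\right) = \left(-9 + Q\right) \left(Q + h\right)$)
$N = 189225$ ($N = \left(-435\right)^{2} = 189225$)
$V{\left(A \right)} = \left(-14 + A\right) \left(335 + A\right)$
$\sqrt{N + V{\left(Y{\left(8,21 \right)} \right)}} = \sqrt{189225 + \left(-4690 + \left(8^{2} - 72 - 189 + 8 \cdot 21\right)^{2} + 321 \left(8^{2} - 72 - 189 + 8 \cdot 21\right)\right)} = \sqrt{189225 + \left(-4690 + \left(64 - 72 - 189 + 168\right)^{2} + 321 \left(64 - 72 - 189 + 168\right)\right)} = \sqrt{189225 + \left(-4690 + \left(-29\right)^{2} + 321 \left(-29\right)\right)} = \sqrt{189225 - 13158} = \sqrt{176067} = 3 \sqrt{19563}$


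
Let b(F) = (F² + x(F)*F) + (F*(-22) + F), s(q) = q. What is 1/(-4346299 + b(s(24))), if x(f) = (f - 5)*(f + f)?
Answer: -1/4324339 ≈ -2.3125e-7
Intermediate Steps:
x(f) = 2*f*(-5 + f) (x(f) = (-5 + f)*(2*f) = 2*f*(-5 + f))
b(F) = F² - 21*F + 2*F²*(-5 + F) (b(F) = (F² + (2*F*(-5 + F))*F) + (F*(-22) + F) = (F² + 2*F²*(-5 + F)) + (-22*F + F) = (F² + 2*F²*(-5 + F)) - 21*F = F² - 21*F + 2*F²*(-5 + F))
1/(-4346299 + b(s(24))) = 1/(-4346299 + 24*(-21 + 24 + 2*24*(-5 + 24))) = 1/(-4346299 + 24*(-21 + 24 + 2*24*19)) = 1/(-4346299 + 24*(-21 + 24 + 912)) = 1/(-4346299 + 24*915) = 1/(-4346299 + 21960) = 1/(-4324339) = -1/4324339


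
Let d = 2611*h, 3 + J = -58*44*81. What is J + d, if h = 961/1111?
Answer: -227151194/1111 ≈ -2.0446e+5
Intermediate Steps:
h = 961/1111 (h = 961*(1/1111) = 961/1111 ≈ 0.86499)
J = -206715 (J = -3 - 58*44*81 = -3 - 2552*81 = -3 - 206712 = -206715)
d = 2509171/1111 (d = 2611*(961/1111) = 2509171/1111 ≈ 2258.5)
J + d = -206715 + 2509171/1111 = -227151194/1111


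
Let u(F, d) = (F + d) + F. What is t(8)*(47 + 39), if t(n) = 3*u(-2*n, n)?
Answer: -6192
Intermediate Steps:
u(F, d) = d + 2*F
t(n) = -9*n (t(n) = 3*(n + 2*(-2*n)) = 3*(n - 4*n) = 3*(-3*n) = -9*n)
t(8)*(47 + 39) = (-9*8)*(47 + 39) = -72*86 = -6192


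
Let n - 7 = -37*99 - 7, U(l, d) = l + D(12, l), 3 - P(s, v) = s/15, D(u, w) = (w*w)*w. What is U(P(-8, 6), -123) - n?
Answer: 12523427/3375 ≈ 3710.6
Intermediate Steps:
D(u, w) = w³ (D(u, w) = w²*w = w³)
P(s, v) = 3 - s/15
U(l, d) = l + l³
n = -3663 (n = 7 + (-37*99 - 7) = 7 + (-3663 - 7) = 7 - 3670 = -3663)
U(P(-8, 6), -123) - n = ((3 - 1/15*(-8)) + (3 - 1/15*(-8))³) - 1*(-3663) = ((3 + 8/15) + (3 + 8/15)³) + 3663 = (53/15 + (53/15)³) + 3663 = (53/15 + 148877/3375) + 3663 = 160802/3375 + 3663 = 12523427/3375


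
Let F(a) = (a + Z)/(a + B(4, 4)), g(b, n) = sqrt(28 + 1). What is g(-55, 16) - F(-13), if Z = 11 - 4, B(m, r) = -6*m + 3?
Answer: -3/17 + sqrt(29) ≈ 5.2087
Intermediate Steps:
B(m, r) = 3 - 6*m
Z = 7
g(b, n) = sqrt(29)
F(a) = (7 + a)/(-21 + a) (F(a) = (a + 7)/(a + (3 - 6*4)) = (7 + a)/(a + (3 - 24)) = (7 + a)/(a - 21) = (7 + a)/(-21 + a))
g(-55, 16) - F(-13) = sqrt(29) - (7 - 13)/(-21 - 13) = sqrt(29) - (-6)/(-34) = sqrt(29) - (-1)*(-6)/34 = sqrt(29) - 1*3/17 = sqrt(29) - 3/17 = -3/17 + sqrt(29)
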